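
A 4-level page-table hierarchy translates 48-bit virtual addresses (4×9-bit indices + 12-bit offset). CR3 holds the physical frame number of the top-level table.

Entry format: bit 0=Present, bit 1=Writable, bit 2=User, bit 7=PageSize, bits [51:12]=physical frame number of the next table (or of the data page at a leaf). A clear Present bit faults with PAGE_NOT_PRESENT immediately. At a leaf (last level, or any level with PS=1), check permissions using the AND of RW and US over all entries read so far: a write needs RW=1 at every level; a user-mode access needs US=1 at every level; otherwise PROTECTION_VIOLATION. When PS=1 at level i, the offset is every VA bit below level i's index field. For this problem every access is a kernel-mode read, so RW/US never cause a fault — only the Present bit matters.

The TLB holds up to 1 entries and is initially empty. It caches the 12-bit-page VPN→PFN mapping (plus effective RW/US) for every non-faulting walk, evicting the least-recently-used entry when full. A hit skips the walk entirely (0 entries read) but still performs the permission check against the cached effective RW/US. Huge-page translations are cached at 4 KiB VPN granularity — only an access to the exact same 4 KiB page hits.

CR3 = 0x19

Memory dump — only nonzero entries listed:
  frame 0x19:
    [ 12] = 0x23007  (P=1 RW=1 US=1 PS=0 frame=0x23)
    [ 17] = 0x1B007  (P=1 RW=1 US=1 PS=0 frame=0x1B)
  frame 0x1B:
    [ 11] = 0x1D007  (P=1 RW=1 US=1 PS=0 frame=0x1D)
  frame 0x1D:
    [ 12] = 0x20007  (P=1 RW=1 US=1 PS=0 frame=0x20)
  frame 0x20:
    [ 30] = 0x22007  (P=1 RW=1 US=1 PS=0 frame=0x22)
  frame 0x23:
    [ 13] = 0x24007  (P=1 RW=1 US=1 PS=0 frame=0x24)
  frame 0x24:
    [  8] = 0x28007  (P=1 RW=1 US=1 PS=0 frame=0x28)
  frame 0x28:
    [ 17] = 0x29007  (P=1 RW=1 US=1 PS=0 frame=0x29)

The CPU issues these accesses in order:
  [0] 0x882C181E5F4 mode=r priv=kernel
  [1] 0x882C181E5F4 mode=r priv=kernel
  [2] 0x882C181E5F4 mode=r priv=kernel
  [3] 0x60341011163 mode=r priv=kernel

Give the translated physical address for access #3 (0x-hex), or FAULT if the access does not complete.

Per-access translation:
#0 VA=0x882C181E5F4 (r,kernel):
  L0 @0x19[17] → 0x1B007  P=1,RW=1,US=1,PS=0
  L1 @0x1B[11] → 0x1D007  P=1,RW=1,US=1,PS=0
  L2 @0x1D[12] → 0x20007  P=1,RW=1,US=1,PS=0
  L3 @0x20[30] → 0x22007  P=1,RW=1,US=1,PS=0
  ✓ 0x225F4  — 4 lookups
#1 VA=0x882C181E5F4 (r,kernel):
  TLB hit vpn=0x882C181E → PA=0x225F4
#2 VA=0x882C181E5F4 (r,kernel):
  TLB hit vpn=0x882C181E → PA=0x225F4
#3 VA=0x60341011163 (r,kernel):
  L0 @0x19[12] → 0x23007  P=1,RW=1,US=1,PS=0
  L1 @0x23[13] → 0x24007  P=1,RW=1,US=1,PS=0
  L2 @0x24[8] → 0x28007  P=1,RW=1,US=1,PS=0
  L3 @0x28[17] → 0x29007  P=1,RW=1,US=1,PS=0
  ✓ 0x29163  — 4 lookups

Access #3 PA: 0x29163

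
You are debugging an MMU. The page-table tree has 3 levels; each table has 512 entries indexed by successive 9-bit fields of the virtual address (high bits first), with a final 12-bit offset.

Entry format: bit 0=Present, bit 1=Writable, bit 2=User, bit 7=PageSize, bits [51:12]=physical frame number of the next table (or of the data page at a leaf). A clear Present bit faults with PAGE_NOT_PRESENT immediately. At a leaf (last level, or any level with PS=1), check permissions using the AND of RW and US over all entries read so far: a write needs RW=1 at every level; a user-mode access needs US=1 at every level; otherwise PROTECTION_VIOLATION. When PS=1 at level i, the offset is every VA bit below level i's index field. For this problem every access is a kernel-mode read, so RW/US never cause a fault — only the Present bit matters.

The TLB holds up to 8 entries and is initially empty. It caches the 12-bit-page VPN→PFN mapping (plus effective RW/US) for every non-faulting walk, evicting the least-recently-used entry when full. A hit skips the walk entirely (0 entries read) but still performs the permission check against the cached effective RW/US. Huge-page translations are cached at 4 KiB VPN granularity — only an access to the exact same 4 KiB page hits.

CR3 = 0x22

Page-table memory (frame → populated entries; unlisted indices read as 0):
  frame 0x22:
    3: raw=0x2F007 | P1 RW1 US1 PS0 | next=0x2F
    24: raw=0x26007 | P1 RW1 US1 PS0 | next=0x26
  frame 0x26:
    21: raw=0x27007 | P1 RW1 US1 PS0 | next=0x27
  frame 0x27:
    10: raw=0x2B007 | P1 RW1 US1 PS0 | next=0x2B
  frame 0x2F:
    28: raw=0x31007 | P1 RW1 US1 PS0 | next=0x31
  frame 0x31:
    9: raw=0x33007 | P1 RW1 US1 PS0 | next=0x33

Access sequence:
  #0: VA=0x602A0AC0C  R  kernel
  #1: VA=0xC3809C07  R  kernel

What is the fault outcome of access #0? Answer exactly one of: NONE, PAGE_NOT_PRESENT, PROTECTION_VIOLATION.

Trace:
#0 VA=0x602A0AC0C (r,kernel):
  L0: frame=0x22 idx=24 entry=0x26007 [P=1 RW=1 US=1 PS=0]
  L1: frame=0x26 idx=21 entry=0x27007 [P=1 RW=1 US=1 PS=0]
  L2: frame=0x27 idx=10 entry=0x2B007 [P=1 RW=1 US=1 PS=0]
  ⇒ phys 0x2BC0C  [3 reads]
#1 VA=0xC3809C07 (r,kernel):
  L0: frame=0x22 idx=3 entry=0x2F007 [P=1 RW=1 US=1 PS=0]
  L1: frame=0x2F idx=28 entry=0x31007 [P=1 RW=1 US=1 PS=0]
  L2: frame=0x31 idx=9 entry=0x33007 [P=1 RW=1 US=1 PS=0]
  ⇒ phys 0x33C07  [3 reads]

Access #0 fault: NONE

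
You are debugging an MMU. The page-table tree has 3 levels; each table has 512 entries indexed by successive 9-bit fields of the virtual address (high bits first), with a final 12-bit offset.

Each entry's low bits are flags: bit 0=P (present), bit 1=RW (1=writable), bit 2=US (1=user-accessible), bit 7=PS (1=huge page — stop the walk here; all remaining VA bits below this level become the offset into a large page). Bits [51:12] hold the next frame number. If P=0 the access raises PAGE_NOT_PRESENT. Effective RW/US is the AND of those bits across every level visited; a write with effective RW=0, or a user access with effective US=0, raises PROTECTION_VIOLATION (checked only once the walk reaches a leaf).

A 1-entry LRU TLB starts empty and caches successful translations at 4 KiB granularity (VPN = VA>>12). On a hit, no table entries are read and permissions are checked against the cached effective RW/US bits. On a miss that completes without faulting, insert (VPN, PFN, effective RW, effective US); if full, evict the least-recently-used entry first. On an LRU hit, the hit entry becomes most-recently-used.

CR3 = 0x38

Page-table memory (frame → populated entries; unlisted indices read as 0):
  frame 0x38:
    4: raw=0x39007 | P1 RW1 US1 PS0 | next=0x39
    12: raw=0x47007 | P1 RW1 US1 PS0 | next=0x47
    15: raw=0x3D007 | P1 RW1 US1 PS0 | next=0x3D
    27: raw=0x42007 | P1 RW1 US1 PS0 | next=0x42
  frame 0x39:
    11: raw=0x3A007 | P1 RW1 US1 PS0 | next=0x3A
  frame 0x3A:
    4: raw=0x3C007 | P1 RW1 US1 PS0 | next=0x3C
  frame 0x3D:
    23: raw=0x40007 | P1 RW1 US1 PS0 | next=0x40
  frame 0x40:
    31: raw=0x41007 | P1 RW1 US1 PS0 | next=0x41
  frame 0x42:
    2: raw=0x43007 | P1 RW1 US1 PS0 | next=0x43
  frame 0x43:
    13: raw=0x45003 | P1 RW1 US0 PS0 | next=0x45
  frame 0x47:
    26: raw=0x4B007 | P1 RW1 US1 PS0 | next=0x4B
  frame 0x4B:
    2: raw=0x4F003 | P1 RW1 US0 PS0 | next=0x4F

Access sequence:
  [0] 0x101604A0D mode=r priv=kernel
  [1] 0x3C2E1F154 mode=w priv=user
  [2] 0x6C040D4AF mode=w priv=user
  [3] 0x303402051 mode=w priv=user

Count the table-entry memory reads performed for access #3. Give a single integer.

Trace:
#0 VA=0x101604A0D (r,kernel):
  L0: frame=0x38 idx=4 entry=0x39007 [P=1 RW=1 US=1 PS=0]
  L1: frame=0x39 idx=11 entry=0x3A007 [P=1 RW=1 US=1 PS=0]
  L2: frame=0x3A idx=4 entry=0x3C007 [P=1 RW=1 US=1 PS=0]
  ✓ 0x3CA0D  — 3 lookups
#1 VA=0x3C2E1F154 (w,user):
  L0: frame=0x38 idx=15 entry=0x3D007 [P=1 RW=1 US=1 PS=0]
  L1: frame=0x3D idx=23 entry=0x40007 [P=1 RW=1 US=1 PS=0]
  L2: frame=0x40 idx=31 entry=0x41007 [P=1 RW=1 US=1 PS=0]
  ✓ 0x41154  — 3 lookups
#2 VA=0x6C040D4AF (w,user):
  L0: frame=0x38 idx=27 entry=0x42007 [P=1 RW=1 US=1 PS=0]
  L1: frame=0x42 idx=2 entry=0x43007 [P=1 RW=1 US=1 PS=0]
  L2: frame=0x43 idx=13 entry=0x45003 [P=1 RW=1 US=0 PS=0]
  → PROTECTION_VIOLATION  (3 entries read)
#3 VA=0x303402051 (w,user):
  L0: frame=0x38 idx=12 entry=0x47007 [P=1 RW=1 US=1 PS=0]
  L1: frame=0x47 idx=26 entry=0x4B007 [P=1 RW=1 US=1 PS=0]
  L2: frame=0x4B idx=2 entry=0x4F003 [P=1 RW=1 US=0 PS=0]
  → PROTECTION_VIOLATION  (3 entries read)

Entries read for #3: 3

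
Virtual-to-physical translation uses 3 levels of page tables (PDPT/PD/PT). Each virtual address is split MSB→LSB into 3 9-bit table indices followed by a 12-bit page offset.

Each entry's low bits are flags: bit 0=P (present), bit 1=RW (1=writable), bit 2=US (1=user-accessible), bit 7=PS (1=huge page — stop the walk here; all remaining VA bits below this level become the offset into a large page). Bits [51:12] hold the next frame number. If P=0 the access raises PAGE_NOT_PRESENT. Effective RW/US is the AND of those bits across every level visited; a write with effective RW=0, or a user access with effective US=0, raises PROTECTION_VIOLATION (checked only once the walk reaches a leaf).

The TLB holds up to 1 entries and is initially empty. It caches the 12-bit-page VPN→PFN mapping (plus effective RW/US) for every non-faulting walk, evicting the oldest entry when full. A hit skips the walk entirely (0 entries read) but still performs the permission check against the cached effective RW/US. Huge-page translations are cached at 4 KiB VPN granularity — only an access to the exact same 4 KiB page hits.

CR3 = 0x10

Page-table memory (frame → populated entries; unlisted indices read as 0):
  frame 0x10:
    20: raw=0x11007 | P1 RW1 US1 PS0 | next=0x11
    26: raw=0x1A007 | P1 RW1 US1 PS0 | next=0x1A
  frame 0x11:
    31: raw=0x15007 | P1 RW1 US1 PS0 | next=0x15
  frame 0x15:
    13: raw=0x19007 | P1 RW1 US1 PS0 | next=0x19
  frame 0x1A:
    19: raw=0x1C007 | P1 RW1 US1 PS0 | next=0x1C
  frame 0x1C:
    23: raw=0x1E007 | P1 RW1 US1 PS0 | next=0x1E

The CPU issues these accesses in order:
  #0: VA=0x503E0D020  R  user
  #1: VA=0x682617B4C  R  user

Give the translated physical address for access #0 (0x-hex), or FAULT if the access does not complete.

Per-access translation:
#0 VA=0x503E0D020 (r,user):
  L0 @0x10[20] → 0x11007  P=1,RW=1,US=1,PS=0
  L1 @0x11[31] → 0x15007  P=1,RW=1,US=1,PS=0
  L2 @0x15[13] → 0x19007  P=1,RW=1,US=1,PS=0
  ✓ 0x19020  — 3 lookups
#1 VA=0x682617B4C (r,user):
  L0 @0x10[26] → 0x1A007  P=1,RW=1,US=1,PS=0
  L1 @0x1A[19] → 0x1C007  P=1,RW=1,US=1,PS=0
  L2 @0x1C[23] → 0x1E007  P=1,RW=1,US=1,PS=0
  ✓ 0x1EB4C  — 3 lookups

Access #0 PA: 0x19020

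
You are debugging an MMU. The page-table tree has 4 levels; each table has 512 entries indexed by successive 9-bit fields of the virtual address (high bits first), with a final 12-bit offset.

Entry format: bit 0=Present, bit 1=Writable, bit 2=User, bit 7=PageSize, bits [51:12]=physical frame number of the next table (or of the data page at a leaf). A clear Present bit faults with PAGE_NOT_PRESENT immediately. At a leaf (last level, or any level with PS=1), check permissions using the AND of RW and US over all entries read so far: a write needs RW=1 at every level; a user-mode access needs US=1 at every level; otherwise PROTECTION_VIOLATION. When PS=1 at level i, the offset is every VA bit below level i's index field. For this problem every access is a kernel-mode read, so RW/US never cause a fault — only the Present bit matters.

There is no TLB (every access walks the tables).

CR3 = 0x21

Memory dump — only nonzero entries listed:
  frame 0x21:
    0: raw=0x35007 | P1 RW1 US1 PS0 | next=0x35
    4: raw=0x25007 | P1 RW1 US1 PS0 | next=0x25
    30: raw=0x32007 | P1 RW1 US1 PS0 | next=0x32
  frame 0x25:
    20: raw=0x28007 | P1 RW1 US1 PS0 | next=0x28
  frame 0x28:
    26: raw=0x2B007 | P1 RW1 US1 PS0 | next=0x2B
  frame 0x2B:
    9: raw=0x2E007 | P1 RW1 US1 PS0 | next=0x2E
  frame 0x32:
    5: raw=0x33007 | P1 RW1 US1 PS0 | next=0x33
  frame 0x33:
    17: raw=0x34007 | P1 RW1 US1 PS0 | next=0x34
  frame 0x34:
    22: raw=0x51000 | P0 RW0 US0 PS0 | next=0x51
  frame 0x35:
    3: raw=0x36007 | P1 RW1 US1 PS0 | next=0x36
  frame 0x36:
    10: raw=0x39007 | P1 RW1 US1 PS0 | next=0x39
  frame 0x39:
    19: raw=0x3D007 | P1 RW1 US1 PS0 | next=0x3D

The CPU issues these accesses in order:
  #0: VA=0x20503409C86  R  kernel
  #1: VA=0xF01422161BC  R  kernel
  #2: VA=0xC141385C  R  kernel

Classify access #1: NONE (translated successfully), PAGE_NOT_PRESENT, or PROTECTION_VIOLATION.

Walk each access:
#0 VA=0x20503409C86 (r,kernel):
  L0 @0x21[4] → 0x25007  P=1,RW=1,US=1,PS=0
  L1 @0x25[20] → 0x28007  P=1,RW=1,US=1,PS=0
  L2 @0x28[26] → 0x2B007  P=1,RW=1,US=1,PS=0
  L3 @0x2B[9] → 0x2E007  P=1,RW=1,US=1,PS=0
  → PA=0x2EC86  (4 entries read)
#1 VA=0xF01422161BC (r,kernel):
  L0 @0x21[30] → 0x32007  P=1,RW=1,US=1,PS=0
  L1 @0x32[5] → 0x33007  P=1,RW=1,US=1,PS=0
  L2 @0x33[17] → 0x34007  P=1,RW=1,US=1,PS=0
  L3 @0x34[22] → 0x51000  P=0,RW=0,US=0,PS=0
  ✗ PAGE_NOT_PRESENT  [4 reads]
#2 VA=0xC141385C (r,kernel):
  L0 @0x21[0] → 0x35007  P=1,RW=1,US=1,PS=0
  L1 @0x35[3] → 0x36007  P=1,RW=1,US=1,PS=0
  L2 @0x36[10] → 0x39007  P=1,RW=1,US=1,PS=0
  L3 @0x39[19] → 0x3D007  P=1,RW=1,US=1,PS=0
  → PA=0x3D85C  (4 entries read)

Access #1 fault: PAGE_NOT_PRESENT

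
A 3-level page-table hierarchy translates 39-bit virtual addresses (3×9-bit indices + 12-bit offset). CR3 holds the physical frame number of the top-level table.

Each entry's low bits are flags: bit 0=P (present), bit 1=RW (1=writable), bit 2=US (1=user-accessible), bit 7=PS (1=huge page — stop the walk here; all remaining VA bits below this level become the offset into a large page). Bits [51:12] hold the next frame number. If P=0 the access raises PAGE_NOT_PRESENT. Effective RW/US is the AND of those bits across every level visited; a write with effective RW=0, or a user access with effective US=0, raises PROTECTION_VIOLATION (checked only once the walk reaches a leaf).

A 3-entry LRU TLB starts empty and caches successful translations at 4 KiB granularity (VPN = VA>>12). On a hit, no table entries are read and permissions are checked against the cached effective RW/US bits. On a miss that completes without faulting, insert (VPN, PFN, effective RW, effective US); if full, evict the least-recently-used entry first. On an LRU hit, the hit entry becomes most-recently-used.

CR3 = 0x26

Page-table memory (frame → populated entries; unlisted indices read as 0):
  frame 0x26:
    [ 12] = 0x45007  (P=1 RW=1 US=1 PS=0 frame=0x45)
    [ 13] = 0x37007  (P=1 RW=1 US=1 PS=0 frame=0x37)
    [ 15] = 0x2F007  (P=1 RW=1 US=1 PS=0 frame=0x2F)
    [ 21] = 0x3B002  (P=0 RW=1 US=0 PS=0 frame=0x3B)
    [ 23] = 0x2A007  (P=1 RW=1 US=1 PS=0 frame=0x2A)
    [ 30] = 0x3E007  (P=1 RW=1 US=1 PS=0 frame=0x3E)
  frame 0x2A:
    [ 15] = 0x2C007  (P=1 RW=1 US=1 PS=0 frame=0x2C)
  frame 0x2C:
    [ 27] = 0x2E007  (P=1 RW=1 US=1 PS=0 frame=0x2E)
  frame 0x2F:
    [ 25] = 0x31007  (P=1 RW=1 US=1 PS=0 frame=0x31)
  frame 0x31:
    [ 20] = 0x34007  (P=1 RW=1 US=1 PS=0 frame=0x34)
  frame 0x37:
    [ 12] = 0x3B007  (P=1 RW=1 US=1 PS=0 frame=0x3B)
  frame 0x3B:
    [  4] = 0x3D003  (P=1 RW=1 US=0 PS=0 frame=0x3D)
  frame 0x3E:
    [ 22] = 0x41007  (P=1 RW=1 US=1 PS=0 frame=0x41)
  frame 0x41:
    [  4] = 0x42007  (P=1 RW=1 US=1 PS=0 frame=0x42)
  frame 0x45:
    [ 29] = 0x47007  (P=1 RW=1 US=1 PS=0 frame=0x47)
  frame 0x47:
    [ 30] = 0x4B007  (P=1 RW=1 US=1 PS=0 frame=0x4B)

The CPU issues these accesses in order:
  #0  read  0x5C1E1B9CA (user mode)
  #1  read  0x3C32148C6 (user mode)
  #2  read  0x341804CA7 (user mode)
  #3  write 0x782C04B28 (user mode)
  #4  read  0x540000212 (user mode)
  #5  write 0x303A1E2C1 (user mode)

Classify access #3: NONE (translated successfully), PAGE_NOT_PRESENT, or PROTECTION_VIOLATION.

Per-access translation:
#0 VA=0x5C1E1B9CA (r,user):
  lvl0: tbl 0x26, slot 23 ⇒ 0x2A007 (P1/RW1/US1/PS0)
  lvl1: tbl 0x2A, slot 15 ⇒ 0x2C007 (P1/RW1/US1/PS0)
  lvl2: tbl 0x2C, slot 27 ⇒ 0x2E007 (P1/RW1/US1/PS0)
  → PA=0x2E9CA  (3 entries read)
#1 VA=0x3C32148C6 (r,user):
  lvl0: tbl 0x26, slot 15 ⇒ 0x2F007 (P1/RW1/US1/PS0)
  lvl1: tbl 0x2F, slot 25 ⇒ 0x31007 (P1/RW1/US1/PS0)
  lvl2: tbl 0x31, slot 20 ⇒ 0x34007 (P1/RW1/US1/PS0)
  → PA=0x348C6  (3 entries read)
#2 VA=0x341804CA7 (r,user):
  lvl0: tbl 0x26, slot 13 ⇒ 0x37007 (P1/RW1/US1/PS0)
  lvl1: tbl 0x37, slot 12 ⇒ 0x3B007 (P1/RW1/US1/PS0)
  lvl2: tbl 0x3B, slot 4 ⇒ 0x3D003 (P1/RW1/US0/PS0)
  → PROTECTION_VIOLATION  (3 entries read)
#3 VA=0x782C04B28 (w,user):
  lvl0: tbl 0x26, slot 30 ⇒ 0x3E007 (P1/RW1/US1/PS0)
  lvl1: tbl 0x3E, slot 22 ⇒ 0x41007 (P1/RW1/US1/PS0)
  lvl2: tbl 0x41, slot 4 ⇒ 0x42007 (P1/RW1/US1/PS0)
  → PA=0x42B28  (3 entries read)
#4 VA=0x540000212 (r,user):
  lvl0: tbl 0x26, slot 21 ⇒ 0x3B002 (P0/RW1/US0/PS0)
  → PAGE_NOT_PRESENT  (1 entries read)
#5 VA=0x303A1E2C1 (w,user):
  lvl0: tbl 0x26, slot 12 ⇒ 0x45007 (P1/RW1/US1/PS0)
  lvl1: tbl 0x45, slot 29 ⇒ 0x47007 (P1/RW1/US1/PS0)
  lvl2: tbl 0x47, slot 30 ⇒ 0x4B007 (P1/RW1/US1/PS0)
  → PA=0x4B2C1  (3 entries read)

Access #3 fault: NONE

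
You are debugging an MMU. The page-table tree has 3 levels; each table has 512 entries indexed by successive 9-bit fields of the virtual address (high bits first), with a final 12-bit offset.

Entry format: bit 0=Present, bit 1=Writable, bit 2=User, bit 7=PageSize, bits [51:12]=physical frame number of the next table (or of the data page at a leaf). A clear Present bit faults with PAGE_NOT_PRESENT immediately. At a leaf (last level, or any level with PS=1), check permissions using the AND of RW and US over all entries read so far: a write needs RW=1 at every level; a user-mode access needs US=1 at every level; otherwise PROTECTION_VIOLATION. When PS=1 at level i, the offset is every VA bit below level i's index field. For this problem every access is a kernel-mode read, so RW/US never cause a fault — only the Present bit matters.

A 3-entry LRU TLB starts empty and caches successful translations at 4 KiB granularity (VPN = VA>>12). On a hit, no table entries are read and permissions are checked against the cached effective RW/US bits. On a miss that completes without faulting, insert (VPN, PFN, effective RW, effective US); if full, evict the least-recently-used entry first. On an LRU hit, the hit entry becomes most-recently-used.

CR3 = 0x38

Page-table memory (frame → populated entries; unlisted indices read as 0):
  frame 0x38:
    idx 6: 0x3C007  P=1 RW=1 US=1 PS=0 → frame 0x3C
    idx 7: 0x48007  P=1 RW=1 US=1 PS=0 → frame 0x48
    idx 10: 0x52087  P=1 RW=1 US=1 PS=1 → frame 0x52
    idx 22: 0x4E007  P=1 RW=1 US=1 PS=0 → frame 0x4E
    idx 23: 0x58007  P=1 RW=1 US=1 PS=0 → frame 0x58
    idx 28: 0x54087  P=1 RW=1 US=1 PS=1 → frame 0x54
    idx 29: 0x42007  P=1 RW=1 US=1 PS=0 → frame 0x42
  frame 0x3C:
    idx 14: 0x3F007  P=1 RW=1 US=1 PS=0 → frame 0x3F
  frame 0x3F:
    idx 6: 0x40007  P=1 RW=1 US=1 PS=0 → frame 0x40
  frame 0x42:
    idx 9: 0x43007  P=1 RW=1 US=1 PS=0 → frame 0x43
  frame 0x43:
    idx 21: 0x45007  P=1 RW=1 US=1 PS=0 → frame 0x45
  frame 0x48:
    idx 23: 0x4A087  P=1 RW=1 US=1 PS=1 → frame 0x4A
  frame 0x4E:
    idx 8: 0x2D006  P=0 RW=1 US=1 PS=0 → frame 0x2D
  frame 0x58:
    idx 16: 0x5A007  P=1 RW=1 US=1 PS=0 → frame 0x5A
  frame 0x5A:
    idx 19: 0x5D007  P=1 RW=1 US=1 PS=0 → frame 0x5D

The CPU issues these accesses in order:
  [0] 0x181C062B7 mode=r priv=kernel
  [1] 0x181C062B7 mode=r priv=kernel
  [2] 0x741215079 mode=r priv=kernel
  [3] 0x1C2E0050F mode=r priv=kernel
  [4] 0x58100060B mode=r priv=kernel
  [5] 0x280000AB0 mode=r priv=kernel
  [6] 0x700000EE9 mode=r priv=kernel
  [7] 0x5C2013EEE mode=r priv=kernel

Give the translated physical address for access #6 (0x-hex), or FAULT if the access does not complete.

Trace:
#0 VA=0x181C062B7 (r,kernel):
  [0] read 0x38 idx=6: raw=0x3C007 flags P=1 W=1 U=1 S=0
  [1] read 0x3C idx=14: raw=0x3F007 flags P=1 W=1 U=1 S=0
  [2] read 0x3F idx=6: raw=0x40007 flags P=1 W=1 U=1 S=0
  ⇒ phys 0x402B7  [3 reads]
#1 VA=0x181C062B7 (r,kernel):
  TLB hit vpn=0x181C06 → PA=0x402B7
#2 VA=0x741215079 (r,kernel):
  [0] read 0x38 idx=29: raw=0x42007 flags P=1 W=1 U=1 S=0
  [1] read 0x42 idx=9: raw=0x43007 flags P=1 W=1 U=1 S=0
  [2] read 0x43 idx=21: raw=0x45007 flags P=1 W=1 U=1 S=0
  ⇒ phys 0x45079  [3 reads]
#3 VA=0x1C2E0050F (r,kernel):
  [0] read 0x38 idx=7: raw=0x48007 flags P=1 W=1 U=1 S=0
  [1] read 0x48 idx=23: raw=0x4A087 flags P=1 W=1 U=1 S=1
  ⇒ phys 0x4A50F (huge @L1)  [2 reads]
#4 VA=0x58100060B (r,kernel):
  [0] read 0x38 idx=22: raw=0x4E007 flags P=1 W=1 U=1 S=0
  [1] read 0x4E idx=8: raw=0x2D006 flags P=0 W=1 U=1 S=0
  ✗ PAGE_NOT_PRESENT  [2 reads]
#5 VA=0x280000AB0 (r,kernel):
  [0] read 0x38 idx=10: raw=0x52087 flags P=1 W=1 U=1 S=1
  ⇒ phys 0x52AB0 (huge @L0)  [1 reads]
#6 VA=0x700000EE9 (r,kernel):
  [0] read 0x38 idx=28: raw=0x54087 flags P=1 W=1 U=1 S=1
  ⇒ phys 0x54EE9 (huge @L0)  [1 reads]
#7 VA=0x5C2013EEE (r,kernel):
  [0] read 0x38 idx=23: raw=0x58007 flags P=1 W=1 U=1 S=0
  [1] read 0x58 idx=16: raw=0x5A007 flags P=1 W=1 U=1 S=0
  [2] read 0x5A idx=19: raw=0x5D007 flags P=1 W=1 U=1 S=0
  ⇒ phys 0x5DEEE  [3 reads]

Access #6 PA: 0x54EE9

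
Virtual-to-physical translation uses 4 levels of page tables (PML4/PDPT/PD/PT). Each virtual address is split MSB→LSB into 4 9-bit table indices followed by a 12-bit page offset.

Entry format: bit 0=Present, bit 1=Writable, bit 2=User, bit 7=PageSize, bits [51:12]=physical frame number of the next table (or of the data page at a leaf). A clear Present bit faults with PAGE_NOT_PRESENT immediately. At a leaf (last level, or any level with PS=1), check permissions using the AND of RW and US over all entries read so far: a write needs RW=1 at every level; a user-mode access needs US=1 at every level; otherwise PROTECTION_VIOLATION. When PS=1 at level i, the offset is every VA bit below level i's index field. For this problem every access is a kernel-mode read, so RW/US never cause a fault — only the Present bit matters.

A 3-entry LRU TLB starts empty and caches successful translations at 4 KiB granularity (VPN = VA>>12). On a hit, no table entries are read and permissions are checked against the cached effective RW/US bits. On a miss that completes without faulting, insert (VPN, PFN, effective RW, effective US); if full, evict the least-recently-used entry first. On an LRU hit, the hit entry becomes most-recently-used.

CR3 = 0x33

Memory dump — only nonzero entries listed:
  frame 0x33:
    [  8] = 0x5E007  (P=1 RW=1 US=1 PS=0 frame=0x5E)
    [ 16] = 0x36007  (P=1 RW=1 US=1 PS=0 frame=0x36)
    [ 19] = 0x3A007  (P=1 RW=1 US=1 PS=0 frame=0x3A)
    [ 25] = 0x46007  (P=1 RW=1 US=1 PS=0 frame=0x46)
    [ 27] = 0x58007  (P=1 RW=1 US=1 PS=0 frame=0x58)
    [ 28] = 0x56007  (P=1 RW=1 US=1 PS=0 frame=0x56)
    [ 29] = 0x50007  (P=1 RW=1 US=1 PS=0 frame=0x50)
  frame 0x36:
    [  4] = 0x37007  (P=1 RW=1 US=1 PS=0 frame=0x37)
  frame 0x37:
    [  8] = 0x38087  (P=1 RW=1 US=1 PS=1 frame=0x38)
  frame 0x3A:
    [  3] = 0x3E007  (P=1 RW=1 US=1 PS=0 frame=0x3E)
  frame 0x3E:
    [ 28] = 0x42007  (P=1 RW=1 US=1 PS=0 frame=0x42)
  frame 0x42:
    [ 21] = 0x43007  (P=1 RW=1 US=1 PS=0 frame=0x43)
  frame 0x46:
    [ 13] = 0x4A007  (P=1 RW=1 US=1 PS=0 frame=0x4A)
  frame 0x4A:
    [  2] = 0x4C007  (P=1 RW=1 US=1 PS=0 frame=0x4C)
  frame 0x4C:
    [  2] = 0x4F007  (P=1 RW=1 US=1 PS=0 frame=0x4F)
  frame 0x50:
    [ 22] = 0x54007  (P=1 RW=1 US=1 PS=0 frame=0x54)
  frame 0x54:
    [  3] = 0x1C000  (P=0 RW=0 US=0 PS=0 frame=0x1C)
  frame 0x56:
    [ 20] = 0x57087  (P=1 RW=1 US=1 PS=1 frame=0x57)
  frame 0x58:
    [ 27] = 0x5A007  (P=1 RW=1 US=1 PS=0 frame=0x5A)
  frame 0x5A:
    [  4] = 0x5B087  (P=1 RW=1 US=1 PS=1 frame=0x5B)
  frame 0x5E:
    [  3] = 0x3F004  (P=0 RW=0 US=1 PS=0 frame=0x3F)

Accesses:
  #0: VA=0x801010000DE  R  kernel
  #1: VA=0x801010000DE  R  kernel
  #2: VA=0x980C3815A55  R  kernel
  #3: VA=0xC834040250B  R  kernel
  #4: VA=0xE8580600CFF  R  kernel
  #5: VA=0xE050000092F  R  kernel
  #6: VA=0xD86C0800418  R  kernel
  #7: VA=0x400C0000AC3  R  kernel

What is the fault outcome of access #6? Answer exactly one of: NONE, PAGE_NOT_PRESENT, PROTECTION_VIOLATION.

Walk each access:
#0 VA=0x801010000DE (r,kernel):
  L0: frame=0x33 idx=16 entry=0x36007 [P=1 RW=1 US=1 PS=0]
  L1: frame=0x36 idx=4 entry=0x37007 [P=1 RW=1 US=1 PS=0]
  L2: frame=0x37 idx=8 entry=0x38087 [P=1 RW=1 US=1 PS=1]
  ✓ 0x380DE (huge @L2)  — 3 lookups
#1 VA=0x801010000DE (r,kernel):
  TLB hit vpn=0x80101000 → PA=0x380DE
#2 VA=0x980C3815A55 (r,kernel):
  L0: frame=0x33 idx=19 entry=0x3A007 [P=1 RW=1 US=1 PS=0]
  L1: frame=0x3A idx=3 entry=0x3E007 [P=1 RW=1 US=1 PS=0]
  L2: frame=0x3E idx=28 entry=0x42007 [P=1 RW=1 US=1 PS=0]
  L3: frame=0x42 idx=21 entry=0x43007 [P=1 RW=1 US=1 PS=0]
  ✓ 0x43A55  — 4 lookups
#3 VA=0xC834040250B (r,kernel):
  L0: frame=0x33 idx=25 entry=0x46007 [P=1 RW=1 US=1 PS=0]
  L1: frame=0x46 idx=13 entry=0x4A007 [P=1 RW=1 US=1 PS=0]
  L2: frame=0x4A idx=2 entry=0x4C007 [P=1 RW=1 US=1 PS=0]
  L3: frame=0x4C idx=2 entry=0x4F007 [P=1 RW=1 US=1 PS=0]
  ✓ 0x4F50B  — 4 lookups
#4 VA=0xE8580600CFF (r,kernel):
  L0: frame=0x33 idx=29 entry=0x50007 [P=1 RW=1 US=1 PS=0]
  L1: frame=0x50 idx=22 entry=0x54007 [P=1 RW=1 US=1 PS=0]
  L2: frame=0x54 idx=3 entry=0x1C000 [P=0 RW=0 US=0 PS=0]
  ✗ PAGE_NOT_PRESENT  [3 reads]
#5 VA=0xE050000092F (r,kernel):
  L0: frame=0x33 idx=28 entry=0x56007 [P=1 RW=1 US=1 PS=0]
  L1: frame=0x56 idx=20 entry=0x57087 [P=1 RW=1 US=1 PS=1]
  ✓ 0x5792F (huge @L1)  — 2 lookups
#6 VA=0xD86C0800418 (r,kernel):
  L0: frame=0x33 idx=27 entry=0x58007 [P=1 RW=1 US=1 PS=0]
  L1: frame=0x58 idx=27 entry=0x5A007 [P=1 RW=1 US=1 PS=0]
  L2: frame=0x5A idx=4 entry=0x5B087 [P=1 RW=1 US=1 PS=1]
  ✓ 0x5B418 (huge @L2)  — 3 lookups
#7 VA=0x400C0000AC3 (r,kernel):
  L0: frame=0x33 idx=8 entry=0x5E007 [P=1 RW=1 US=1 PS=0]
  L1: frame=0x5E idx=3 entry=0x3F004 [P=0 RW=0 US=1 PS=0]
  ✗ PAGE_NOT_PRESENT  [2 reads]

Access #6 fault: NONE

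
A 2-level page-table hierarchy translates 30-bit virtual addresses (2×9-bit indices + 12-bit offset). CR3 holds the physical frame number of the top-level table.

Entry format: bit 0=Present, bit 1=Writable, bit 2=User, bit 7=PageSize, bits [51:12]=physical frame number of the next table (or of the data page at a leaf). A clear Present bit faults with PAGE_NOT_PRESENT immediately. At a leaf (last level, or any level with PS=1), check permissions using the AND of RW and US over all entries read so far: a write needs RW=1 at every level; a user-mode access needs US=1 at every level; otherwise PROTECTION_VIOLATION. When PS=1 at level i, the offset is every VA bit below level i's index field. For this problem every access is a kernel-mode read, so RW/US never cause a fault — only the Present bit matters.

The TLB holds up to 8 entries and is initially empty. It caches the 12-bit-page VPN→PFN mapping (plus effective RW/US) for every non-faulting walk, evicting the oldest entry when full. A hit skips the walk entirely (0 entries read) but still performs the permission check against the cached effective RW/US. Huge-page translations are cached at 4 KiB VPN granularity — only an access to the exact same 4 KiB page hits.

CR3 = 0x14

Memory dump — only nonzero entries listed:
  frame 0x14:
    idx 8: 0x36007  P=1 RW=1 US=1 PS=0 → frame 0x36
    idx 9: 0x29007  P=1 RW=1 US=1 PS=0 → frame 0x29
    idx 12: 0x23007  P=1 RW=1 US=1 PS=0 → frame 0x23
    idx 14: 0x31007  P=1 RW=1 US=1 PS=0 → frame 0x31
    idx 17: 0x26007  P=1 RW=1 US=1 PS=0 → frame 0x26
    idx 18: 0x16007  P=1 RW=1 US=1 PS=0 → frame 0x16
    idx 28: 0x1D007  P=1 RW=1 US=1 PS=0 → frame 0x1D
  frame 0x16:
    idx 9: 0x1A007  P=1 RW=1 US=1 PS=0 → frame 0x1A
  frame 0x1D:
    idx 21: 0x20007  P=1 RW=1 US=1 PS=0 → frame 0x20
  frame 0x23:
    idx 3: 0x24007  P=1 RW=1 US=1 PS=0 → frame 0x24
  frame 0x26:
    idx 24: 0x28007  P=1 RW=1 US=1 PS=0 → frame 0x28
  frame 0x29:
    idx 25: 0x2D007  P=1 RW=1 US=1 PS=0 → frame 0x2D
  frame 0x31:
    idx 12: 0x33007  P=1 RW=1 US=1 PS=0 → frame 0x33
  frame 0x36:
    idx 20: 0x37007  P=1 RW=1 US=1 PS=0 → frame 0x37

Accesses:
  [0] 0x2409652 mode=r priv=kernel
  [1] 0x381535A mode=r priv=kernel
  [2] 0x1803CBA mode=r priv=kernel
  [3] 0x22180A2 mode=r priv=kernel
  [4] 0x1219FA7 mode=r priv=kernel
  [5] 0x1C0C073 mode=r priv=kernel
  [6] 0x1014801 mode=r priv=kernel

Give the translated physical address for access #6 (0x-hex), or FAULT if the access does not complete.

Per-access translation:
#0 VA=0x2409652 (r,kernel):
  [0] read 0x14 idx=18: raw=0x16007 flags P=1 W=1 U=1 S=0
  [1] read 0x16 idx=9: raw=0x1A007 flags P=1 W=1 U=1 S=0
  ✓ 0x1A652  — 2 lookups
#1 VA=0x381535A (r,kernel):
  [0] read 0x14 idx=28: raw=0x1D007 flags P=1 W=1 U=1 S=0
  [1] read 0x1D idx=21: raw=0x20007 flags P=1 W=1 U=1 S=0
  ✓ 0x2035A  — 2 lookups
#2 VA=0x1803CBA (r,kernel):
  [0] read 0x14 idx=12: raw=0x23007 flags P=1 W=1 U=1 S=0
  [1] read 0x23 idx=3: raw=0x24007 flags P=1 W=1 U=1 S=0
  ✓ 0x24CBA  — 2 lookups
#3 VA=0x22180A2 (r,kernel):
  [0] read 0x14 idx=17: raw=0x26007 flags P=1 W=1 U=1 S=0
  [1] read 0x26 idx=24: raw=0x28007 flags P=1 W=1 U=1 S=0
  ✓ 0x280A2  — 2 lookups
#4 VA=0x1219FA7 (r,kernel):
  [0] read 0x14 idx=9: raw=0x29007 flags P=1 W=1 U=1 S=0
  [1] read 0x29 idx=25: raw=0x2D007 flags P=1 W=1 U=1 S=0
  ✓ 0x2DFA7  — 2 lookups
#5 VA=0x1C0C073 (r,kernel):
  [0] read 0x14 idx=14: raw=0x31007 flags P=1 W=1 U=1 S=0
  [1] read 0x31 idx=12: raw=0x33007 flags P=1 W=1 U=1 S=0
  ✓ 0x33073  — 2 lookups
#6 VA=0x1014801 (r,kernel):
  [0] read 0x14 idx=8: raw=0x36007 flags P=1 W=1 U=1 S=0
  [1] read 0x36 idx=20: raw=0x37007 flags P=1 W=1 U=1 S=0
  ✓ 0x37801  — 2 lookups

Access #6 PA: 0x37801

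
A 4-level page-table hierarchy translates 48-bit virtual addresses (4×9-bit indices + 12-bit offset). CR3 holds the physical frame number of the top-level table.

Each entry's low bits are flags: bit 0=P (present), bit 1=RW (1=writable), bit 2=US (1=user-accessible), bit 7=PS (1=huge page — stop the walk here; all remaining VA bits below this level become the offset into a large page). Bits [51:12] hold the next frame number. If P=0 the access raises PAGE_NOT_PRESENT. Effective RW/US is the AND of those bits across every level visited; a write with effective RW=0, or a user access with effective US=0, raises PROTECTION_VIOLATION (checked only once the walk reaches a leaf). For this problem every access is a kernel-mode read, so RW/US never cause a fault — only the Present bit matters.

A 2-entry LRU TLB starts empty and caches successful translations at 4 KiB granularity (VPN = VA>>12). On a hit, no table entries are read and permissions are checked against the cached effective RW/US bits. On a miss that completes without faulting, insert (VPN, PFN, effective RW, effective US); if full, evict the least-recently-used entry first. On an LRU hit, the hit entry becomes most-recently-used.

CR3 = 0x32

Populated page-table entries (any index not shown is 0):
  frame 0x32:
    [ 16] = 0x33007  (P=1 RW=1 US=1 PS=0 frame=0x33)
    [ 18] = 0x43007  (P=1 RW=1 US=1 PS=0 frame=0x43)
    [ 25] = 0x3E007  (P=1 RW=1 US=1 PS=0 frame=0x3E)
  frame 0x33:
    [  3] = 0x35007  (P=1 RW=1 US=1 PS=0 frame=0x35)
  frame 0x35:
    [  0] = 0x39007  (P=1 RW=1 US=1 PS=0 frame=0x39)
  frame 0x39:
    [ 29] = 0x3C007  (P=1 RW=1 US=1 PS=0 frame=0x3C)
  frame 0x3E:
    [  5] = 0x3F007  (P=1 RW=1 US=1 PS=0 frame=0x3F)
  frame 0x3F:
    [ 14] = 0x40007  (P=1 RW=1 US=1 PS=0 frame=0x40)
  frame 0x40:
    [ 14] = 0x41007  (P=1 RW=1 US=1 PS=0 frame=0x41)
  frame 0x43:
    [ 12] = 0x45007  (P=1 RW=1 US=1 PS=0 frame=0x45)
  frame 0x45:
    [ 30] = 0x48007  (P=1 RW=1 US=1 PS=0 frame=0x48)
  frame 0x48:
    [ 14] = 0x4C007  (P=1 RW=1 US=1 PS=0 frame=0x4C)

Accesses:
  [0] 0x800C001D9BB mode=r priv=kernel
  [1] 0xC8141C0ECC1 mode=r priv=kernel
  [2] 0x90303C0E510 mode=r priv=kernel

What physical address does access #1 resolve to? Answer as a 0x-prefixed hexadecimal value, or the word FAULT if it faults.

Trace:
#0 VA=0x800C001D9BB (r,kernel):
  lvl0: tbl 0x32, slot 16 ⇒ 0x33007 (P1/RW1/US1/PS0)
  lvl1: tbl 0x33, slot 3 ⇒ 0x35007 (P1/RW1/US1/PS0)
  lvl2: tbl 0x35, slot 0 ⇒ 0x39007 (P1/RW1/US1/PS0)
  lvl3: tbl 0x39, slot 29 ⇒ 0x3C007 (P1/RW1/US1/PS0)
  ⇒ phys 0x3C9BB  [4 reads]
#1 VA=0xC8141C0ECC1 (r,kernel):
  lvl0: tbl 0x32, slot 25 ⇒ 0x3E007 (P1/RW1/US1/PS0)
  lvl1: tbl 0x3E, slot 5 ⇒ 0x3F007 (P1/RW1/US1/PS0)
  lvl2: tbl 0x3F, slot 14 ⇒ 0x40007 (P1/RW1/US1/PS0)
  lvl3: tbl 0x40, slot 14 ⇒ 0x41007 (P1/RW1/US1/PS0)
  ⇒ phys 0x41CC1  [4 reads]
#2 VA=0x90303C0E510 (r,kernel):
  lvl0: tbl 0x32, slot 18 ⇒ 0x43007 (P1/RW1/US1/PS0)
  lvl1: tbl 0x43, slot 12 ⇒ 0x45007 (P1/RW1/US1/PS0)
  lvl2: tbl 0x45, slot 30 ⇒ 0x48007 (P1/RW1/US1/PS0)
  lvl3: tbl 0x48, slot 14 ⇒ 0x4C007 (P1/RW1/US1/PS0)
  ⇒ phys 0x4C510  [4 reads]

Access #1 PA: 0x41CC1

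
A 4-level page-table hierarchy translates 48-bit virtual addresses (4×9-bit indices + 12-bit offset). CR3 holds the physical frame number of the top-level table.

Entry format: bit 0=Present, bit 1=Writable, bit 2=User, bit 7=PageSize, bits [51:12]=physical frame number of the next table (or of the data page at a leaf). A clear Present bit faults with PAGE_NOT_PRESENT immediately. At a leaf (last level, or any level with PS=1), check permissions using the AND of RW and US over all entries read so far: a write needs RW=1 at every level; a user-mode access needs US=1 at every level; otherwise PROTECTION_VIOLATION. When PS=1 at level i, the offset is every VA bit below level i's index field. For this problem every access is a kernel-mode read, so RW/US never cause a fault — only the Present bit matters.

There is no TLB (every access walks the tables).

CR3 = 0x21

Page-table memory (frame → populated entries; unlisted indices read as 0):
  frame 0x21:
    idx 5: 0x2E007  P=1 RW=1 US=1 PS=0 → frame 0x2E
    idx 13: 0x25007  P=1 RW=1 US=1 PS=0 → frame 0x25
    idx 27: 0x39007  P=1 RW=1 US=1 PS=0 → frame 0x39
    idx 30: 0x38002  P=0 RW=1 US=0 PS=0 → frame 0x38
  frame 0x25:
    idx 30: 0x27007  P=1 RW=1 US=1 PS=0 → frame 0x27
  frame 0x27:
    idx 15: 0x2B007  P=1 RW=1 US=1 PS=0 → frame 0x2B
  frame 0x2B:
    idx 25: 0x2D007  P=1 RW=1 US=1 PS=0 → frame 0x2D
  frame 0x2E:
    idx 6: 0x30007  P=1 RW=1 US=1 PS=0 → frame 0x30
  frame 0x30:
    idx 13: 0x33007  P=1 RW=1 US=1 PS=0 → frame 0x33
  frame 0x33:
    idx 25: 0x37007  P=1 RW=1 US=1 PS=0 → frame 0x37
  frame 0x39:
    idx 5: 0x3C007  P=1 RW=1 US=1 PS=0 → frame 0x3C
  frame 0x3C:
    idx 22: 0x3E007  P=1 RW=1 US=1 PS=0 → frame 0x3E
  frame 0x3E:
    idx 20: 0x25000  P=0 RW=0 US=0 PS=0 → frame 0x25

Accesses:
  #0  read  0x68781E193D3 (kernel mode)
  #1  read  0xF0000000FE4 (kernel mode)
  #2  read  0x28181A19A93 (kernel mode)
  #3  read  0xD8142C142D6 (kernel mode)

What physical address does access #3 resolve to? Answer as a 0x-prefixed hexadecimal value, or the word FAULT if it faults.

Walk each access:
#0 VA=0x68781E193D3 (r,kernel):
  L0 @0x21[13] → 0x25007  P=1,RW=1,US=1,PS=0
  L1 @0x25[30] → 0x27007  P=1,RW=1,US=1,PS=0
  L2 @0x27[15] → 0x2B007  P=1,RW=1,US=1,PS=0
  L3 @0x2B[25] → 0x2D007  P=1,RW=1,US=1,PS=0
  → PA=0x2D3D3  (4 entries read)
#1 VA=0xF0000000FE4 (r,kernel):
  L0 @0x21[30] → 0x38002  P=0,RW=1,US=0,PS=0
  → PAGE_NOT_PRESENT  (1 entries read)
#2 VA=0x28181A19A93 (r,kernel):
  L0 @0x21[5] → 0x2E007  P=1,RW=1,US=1,PS=0
  L1 @0x2E[6] → 0x30007  P=1,RW=1,US=1,PS=0
  L2 @0x30[13] → 0x33007  P=1,RW=1,US=1,PS=0
  L3 @0x33[25] → 0x37007  P=1,RW=1,US=1,PS=0
  → PA=0x37A93  (4 entries read)
#3 VA=0xD8142C142D6 (r,kernel):
  L0 @0x21[27] → 0x39007  P=1,RW=1,US=1,PS=0
  L1 @0x39[5] → 0x3C007  P=1,RW=1,US=1,PS=0
  L2 @0x3C[22] → 0x3E007  P=1,RW=1,US=1,PS=0
  L3 @0x3E[20] → 0x25000  P=0,RW=0,US=0,PS=0
  → PAGE_NOT_PRESENT  (4 entries read)

Access #3 PA: FAULT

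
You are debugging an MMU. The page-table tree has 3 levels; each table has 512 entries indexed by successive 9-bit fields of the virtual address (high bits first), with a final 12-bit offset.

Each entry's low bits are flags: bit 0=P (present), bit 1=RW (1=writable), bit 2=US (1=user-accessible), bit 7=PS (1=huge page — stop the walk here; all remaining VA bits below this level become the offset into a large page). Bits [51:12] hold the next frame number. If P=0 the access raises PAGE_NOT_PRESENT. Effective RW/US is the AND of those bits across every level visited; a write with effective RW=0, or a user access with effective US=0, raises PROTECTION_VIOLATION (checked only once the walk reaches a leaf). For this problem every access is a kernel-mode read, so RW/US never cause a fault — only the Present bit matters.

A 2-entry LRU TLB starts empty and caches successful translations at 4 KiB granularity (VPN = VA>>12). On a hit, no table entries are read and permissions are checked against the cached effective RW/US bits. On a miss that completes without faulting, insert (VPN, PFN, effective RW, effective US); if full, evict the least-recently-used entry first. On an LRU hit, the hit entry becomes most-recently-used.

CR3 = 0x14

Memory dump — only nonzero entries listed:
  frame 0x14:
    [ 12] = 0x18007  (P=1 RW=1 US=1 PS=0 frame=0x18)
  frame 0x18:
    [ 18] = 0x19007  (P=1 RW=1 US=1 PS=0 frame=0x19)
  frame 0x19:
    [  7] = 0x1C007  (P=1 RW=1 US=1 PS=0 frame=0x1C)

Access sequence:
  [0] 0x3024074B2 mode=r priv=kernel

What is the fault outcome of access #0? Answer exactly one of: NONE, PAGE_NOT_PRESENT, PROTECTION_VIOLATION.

Trace:
#0 VA=0x3024074B2 (r,kernel):
  lvl0: tbl 0x14, slot 12 ⇒ 0x18007 (P1/RW1/US1/PS0)
  lvl1: tbl 0x18, slot 18 ⇒ 0x19007 (P1/RW1/US1/PS0)
  lvl2: tbl 0x19, slot 7 ⇒ 0x1C007 (P1/RW1/US1/PS0)
  → PA=0x1C4B2  (3 entries read)

Access #0 fault: NONE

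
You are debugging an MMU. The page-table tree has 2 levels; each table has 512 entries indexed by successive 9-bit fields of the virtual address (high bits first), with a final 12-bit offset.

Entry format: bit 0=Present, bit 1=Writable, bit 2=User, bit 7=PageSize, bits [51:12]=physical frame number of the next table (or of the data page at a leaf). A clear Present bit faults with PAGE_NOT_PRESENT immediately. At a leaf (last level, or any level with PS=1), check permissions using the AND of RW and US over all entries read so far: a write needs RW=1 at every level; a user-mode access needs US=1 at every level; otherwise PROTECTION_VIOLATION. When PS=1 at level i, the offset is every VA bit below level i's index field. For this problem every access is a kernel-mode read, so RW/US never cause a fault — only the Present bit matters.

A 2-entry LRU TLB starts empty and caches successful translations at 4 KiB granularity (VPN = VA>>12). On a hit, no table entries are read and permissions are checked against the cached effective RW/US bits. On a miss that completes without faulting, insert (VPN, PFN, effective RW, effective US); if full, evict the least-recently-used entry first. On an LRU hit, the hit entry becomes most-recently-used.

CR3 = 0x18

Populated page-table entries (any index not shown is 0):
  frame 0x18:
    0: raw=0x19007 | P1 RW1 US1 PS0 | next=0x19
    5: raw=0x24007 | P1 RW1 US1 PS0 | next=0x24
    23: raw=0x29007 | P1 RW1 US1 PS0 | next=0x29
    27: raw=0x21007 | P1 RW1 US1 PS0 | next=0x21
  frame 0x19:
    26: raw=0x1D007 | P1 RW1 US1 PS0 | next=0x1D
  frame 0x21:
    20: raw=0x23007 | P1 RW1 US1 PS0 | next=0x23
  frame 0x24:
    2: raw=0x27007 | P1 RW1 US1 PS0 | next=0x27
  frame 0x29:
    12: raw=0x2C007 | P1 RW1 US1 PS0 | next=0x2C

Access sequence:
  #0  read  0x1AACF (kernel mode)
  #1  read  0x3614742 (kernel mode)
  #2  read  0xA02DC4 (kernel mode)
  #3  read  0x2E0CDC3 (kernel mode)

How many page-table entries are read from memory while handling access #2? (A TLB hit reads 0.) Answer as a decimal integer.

Per-access translation:
#0 VA=0x1AACF (r,kernel):
  L0: frame=0x18 idx=0 entry=0x19007 [P=1 RW=1 US=1 PS=0]
  L1: frame=0x19 idx=26 entry=0x1D007 [P=1 RW=1 US=1 PS=0]
  → PA=0x1DACF  (2 entries read)
#1 VA=0x3614742 (r,kernel):
  L0: frame=0x18 idx=27 entry=0x21007 [P=1 RW=1 US=1 PS=0]
  L1: frame=0x21 idx=20 entry=0x23007 [P=1 RW=1 US=1 PS=0]
  → PA=0x23742  (2 entries read)
#2 VA=0xA02DC4 (r,kernel):
  L0: frame=0x18 idx=5 entry=0x24007 [P=1 RW=1 US=1 PS=0]
  L1: frame=0x24 idx=2 entry=0x27007 [P=1 RW=1 US=1 PS=0]
  → PA=0x27DC4  (2 entries read)
#3 VA=0x2E0CDC3 (r,kernel):
  L0: frame=0x18 idx=23 entry=0x29007 [P=1 RW=1 US=1 PS=0]
  L1: frame=0x29 idx=12 entry=0x2C007 [P=1 RW=1 US=1 PS=0]
  → PA=0x2CDC3  (2 entries read)

Entries read for #2: 2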